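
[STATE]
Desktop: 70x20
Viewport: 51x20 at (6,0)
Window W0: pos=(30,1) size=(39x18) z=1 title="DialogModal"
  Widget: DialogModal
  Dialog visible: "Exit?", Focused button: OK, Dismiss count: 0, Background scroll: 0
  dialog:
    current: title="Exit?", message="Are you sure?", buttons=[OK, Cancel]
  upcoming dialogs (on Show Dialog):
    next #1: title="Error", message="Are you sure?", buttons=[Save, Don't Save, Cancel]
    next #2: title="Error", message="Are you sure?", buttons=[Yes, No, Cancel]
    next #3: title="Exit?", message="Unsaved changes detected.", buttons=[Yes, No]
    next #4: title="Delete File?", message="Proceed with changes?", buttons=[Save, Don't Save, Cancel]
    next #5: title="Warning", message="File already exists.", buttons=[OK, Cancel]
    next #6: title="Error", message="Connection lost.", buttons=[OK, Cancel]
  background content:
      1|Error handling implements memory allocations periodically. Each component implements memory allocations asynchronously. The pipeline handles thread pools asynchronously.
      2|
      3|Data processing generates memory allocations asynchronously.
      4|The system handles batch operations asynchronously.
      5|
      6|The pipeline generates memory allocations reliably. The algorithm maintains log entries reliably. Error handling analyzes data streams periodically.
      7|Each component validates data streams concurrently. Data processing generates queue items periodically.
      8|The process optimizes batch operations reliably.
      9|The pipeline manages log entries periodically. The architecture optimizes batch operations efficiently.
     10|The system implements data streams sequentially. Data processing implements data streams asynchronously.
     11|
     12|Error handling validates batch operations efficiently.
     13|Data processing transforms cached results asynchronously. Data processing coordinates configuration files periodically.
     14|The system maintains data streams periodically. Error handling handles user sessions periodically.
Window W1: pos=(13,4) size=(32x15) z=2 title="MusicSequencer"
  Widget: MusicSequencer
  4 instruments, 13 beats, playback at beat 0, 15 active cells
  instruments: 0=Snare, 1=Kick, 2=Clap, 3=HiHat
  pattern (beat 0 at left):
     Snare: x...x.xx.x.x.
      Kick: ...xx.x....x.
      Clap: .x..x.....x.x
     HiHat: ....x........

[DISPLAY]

                                                   
                        ┏━━━━━━━━━━━━━━━━━━━━━━━━━━
                        ┃ DialogModal              
                        ┠──────────────────────────
       ┏━━━━━━━━━━━━━━━━━━━━━━━━━━━━━━┓ implements 
       ┃ MusicSequencer               ┃            
       ┠──────────────────────────────┨g generates 
       ┃      ▼123456789012           ┃dles batch o
       ┃ Snare█···█·██·█·█·           ┃────────────
       ┃  Kick···██·█····█·           ┃  Exit?     
       ┃  Clap·█··█·····█·█           ┃e you sure? 
       ┃ HiHat····█········           ┃K]  Cancel  
       ┃                              ┃────────────
       ┃                              ┃lements data
       ┃                              ┃            
       ┃                              ┃ validates b
       ┃                              ┃g transforms
       ┃                              ┃ntains data 
       ┗━━━━━━━━━━━━━━━━━━━━━━━━━━━━━━┛━━━━━━━━━━━━
                                                   


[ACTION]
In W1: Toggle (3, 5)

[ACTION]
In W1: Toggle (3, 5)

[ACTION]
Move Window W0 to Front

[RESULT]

                                                   
                        ┏━━━━━━━━━━━━━━━━━━━━━━━━━━
                        ┃ DialogModal              
                        ┠──────────────────────────
       ┏━━━━━━━━━━━━━━━━┃Error handling implements 
       ┃ MusicSequencer ┃                          
       ┠────────────────┃Data processing generates 
       ┃      ▼123456789┃The system handles batch o
       ┃ Snare█···█·██·█┃          ┌───────────────
       ┃  Kick···██·█···┃The pipeli│     Exit?     
       ┃  Clap·█··█·····┃Each compo│ Are you sure? 
       ┃ HiHat····█·····┃The proces│ [OK]  Cancel  
       ┃                ┃The pipeli└───────────────
       ┃                ┃The system implements data
       ┃                ┃                          
       ┃                ┃Error handling validates b
       ┃                ┃Data processing transforms
       ┃                ┃The system maintains data 
       ┗━━━━━━━━━━━━━━━━┗━━━━━━━━━━━━━━━━━━━━━━━━━━
                                                   


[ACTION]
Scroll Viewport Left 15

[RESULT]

                                                   
                              ┏━━━━━━━━━━━━━━━━━━━━
                              ┃ DialogModal        
                              ┠────────────────────
             ┏━━━━━━━━━━━━━━━━┃Error handling imple
             ┃ MusicSequencer ┃                    
             ┠────────────────┃Data processing gene
             ┃      ▼123456789┃The system handles b
             ┃ Snare█···█·██·█┃          ┌─────────
             ┃  Kick···██·█···┃The pipeli│     Exit
             ┃  Clap·█··█·····┃Each compo│ Are you 
             ┃ HiHat····█·····┃The proces│ [OK]  Ca
             ┃                ┃The pipeli└─────────
             ┃                ┃The system implement
             ┃                ┃                    
             ┃                ┃Error handling valid
             ┃                ┃Data processing tran
             ┃                ┃The system maintains
             ┗━━━━━━━━━━━━━━━━┗━━━━━━━━━━━━━━━━━━━━
                                                   


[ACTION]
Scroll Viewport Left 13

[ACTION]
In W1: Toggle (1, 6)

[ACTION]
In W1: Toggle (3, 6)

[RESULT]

                                                   
                              ┏━━━━━━━━━━━━━━━━━━━━
                              ┃ DialogModal        
                              ┠────────────────────
             ┏━━━━━━━━━━━━━━━━┃Error handling imple
             ┃ MusicSequencer ┃                    
             ┠────────────────┃Data processing gene
             ┃      ▼123456789┃The system handles b
             ┃ Snare█···█·██·█┃          ┌─────────
             ┃  Kick···██·····┃The pipeli│     Exit
             ┃  Clap·█··█·····┃Each compo│ Are you 
             ┃ HiHat····█·█···┃The proces│ [OK]  Ca
             ┃                ┃The pipeli└─────────
             ┃                ┃The system implement
             ┃                ┃                    
             ┃                ┃Error handling valid
             ┃                ┃Data processing tran
             ┃                ┃The system maintains
             ┗━━━━━━━━━━━━━━━━┗━━━━━━━━━━━━━━━━━━━━
                                                   


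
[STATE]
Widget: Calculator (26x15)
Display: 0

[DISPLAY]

                         0
┌───┬───┬───┬───┐         
│ 7 │ 8 │ 9 │ ÷ │         
├───┼───┼───┼───┤         
│ 4 │ 5 │ 6 │ × │         
├───┼───┼───┼───┤         
│ 1 │ 2 │ 3 │ - │         
├───┼───┼───┼───┤         
│ 0 │ . │ = │ + │         
├───┼───┼───┼───┤         
│ C │ MC│ MR│ M+│         
└───┴───┴───┴───┘         
                          
                          
                          


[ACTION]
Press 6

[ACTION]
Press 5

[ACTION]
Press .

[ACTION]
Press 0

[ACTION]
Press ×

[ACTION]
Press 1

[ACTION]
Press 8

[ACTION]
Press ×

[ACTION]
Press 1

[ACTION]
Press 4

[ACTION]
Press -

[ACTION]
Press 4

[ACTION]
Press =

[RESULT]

                     16376
┌───┬───┬───┬───┐         
│ 7 │ 8 │ 9 │ ÷ │         
├───┼───┼───┼───┤         
│ 4 │ 5 │ 6 │ × │         
├───┼───┼───┼───┤         
│ 1 │ 2 │ 3 │ - │         
├───┼───┼───┼───┤         
│ 0 │ . │ = │ + │         
├───┼───┼───┼───┤         
│ C │ MC│ MR│ M+│         
└───┴───┴───┴───┘         
                          
                          
                          


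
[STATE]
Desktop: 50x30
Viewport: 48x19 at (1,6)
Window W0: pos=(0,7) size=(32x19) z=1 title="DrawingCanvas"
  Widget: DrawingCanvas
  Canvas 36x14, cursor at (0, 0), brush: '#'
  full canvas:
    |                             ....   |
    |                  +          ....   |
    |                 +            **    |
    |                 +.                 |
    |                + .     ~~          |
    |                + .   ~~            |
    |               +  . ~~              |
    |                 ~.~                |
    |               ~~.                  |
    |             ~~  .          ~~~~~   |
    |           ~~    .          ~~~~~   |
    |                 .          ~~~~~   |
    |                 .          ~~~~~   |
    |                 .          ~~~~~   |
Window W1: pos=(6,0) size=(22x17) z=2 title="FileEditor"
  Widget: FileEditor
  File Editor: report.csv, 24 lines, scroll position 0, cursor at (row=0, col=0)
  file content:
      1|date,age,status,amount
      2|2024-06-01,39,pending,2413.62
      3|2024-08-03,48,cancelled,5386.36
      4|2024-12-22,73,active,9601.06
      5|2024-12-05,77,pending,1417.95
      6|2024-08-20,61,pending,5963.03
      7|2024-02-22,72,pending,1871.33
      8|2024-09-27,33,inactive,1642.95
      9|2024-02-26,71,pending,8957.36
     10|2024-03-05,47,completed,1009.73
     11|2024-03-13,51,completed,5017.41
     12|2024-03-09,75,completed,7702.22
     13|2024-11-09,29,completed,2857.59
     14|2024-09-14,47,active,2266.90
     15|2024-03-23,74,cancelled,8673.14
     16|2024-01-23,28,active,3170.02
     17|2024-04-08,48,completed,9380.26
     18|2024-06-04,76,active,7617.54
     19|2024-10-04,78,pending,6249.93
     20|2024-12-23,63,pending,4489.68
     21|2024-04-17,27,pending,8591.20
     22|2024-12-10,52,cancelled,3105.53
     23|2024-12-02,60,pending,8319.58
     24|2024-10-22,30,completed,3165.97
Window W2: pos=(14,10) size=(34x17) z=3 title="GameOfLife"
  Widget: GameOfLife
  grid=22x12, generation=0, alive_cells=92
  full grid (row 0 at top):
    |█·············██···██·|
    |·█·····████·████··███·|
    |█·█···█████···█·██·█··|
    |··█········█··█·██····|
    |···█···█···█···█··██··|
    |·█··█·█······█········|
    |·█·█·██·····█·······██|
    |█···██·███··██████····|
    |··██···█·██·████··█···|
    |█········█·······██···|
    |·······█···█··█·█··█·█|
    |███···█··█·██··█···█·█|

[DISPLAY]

     ┃2024-12-22,73,activ░┃                     
━━━━━┃2024-12-05,77,pendi░┃━━━┓                 
 Draw┃2024-08-20,61,pendi░┃   ┃                 
─────┃2024-02-22,72,pendi░┃───┨                 
+    ┃2024-09┏━━━━━━━━━━━━━━━━━━━━━━━━━━━━━━━━┓ 
     ┃2024-02┃ GameOfLife                     ┃ 
     ┃2024-03┠────────────────────────────────┨ 
     ┃2024-03┃Gen: 0                          ┃ 
     ┃2024-03┃█·············██···██·          ┃ 
     ┃2024-11┃·█·····████·████··███·          ┃ 
     ┗━━━━━━━┃█·█···█████···█·██·█··          ┃ 
             ┃··█········█··█·██····          ┃ 
             ┃···█···█···█···█··██··          ┃ 
             ┃·█··█·█······█········          ┃ 
           ~~┃·█·█·██·····█·······██          ┃ 
             ┃█···██·███··██████····          ┃ 
             ┃··██···█·██·████··█···          ┃ 
             ┃█········█·······██···          ┃ 
             ┃·······█···█··█·█··█·█          ┃ 


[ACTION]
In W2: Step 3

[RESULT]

     ┃2024-12-22,73,activ░┃                     
━━━━━┃2024-12-05,77,pendi░┃━━━┓                 
 Draw┃2024-08-20,61,pendi░┃   ┃                 
─────┃2024-02-22,72,pendi░┃───┨                 
+    ┃2024-09┏━━━━━━━━━━━━━━━━━━━━━━━━━━━━━━━━┓ 
     ┃2024-02┃ GameOfLife                     ┃ 
     ┃2024-03┠────────────────────────────────┨ 
     ┃2024-03┃Gen: 3                          ┃ 
     ┃2024-03┃········██·█··········          ┃ 
     ┃2024-11┃·······█·█·█······█·█·          ┃ 
     ┗━━━━━━━┃███···███···██·······█          ┃ 
             ┃███·█·········█······█          ┃ 
             ┃·····███··█···█·····█·          ┃ 
             ┃███·█··█······█····█··          ┃ 
           ~~┃·····█·█·█···██·······          ┃ 
             ┃·███···█·██·█··█·██···          ┃ 
             ┃····██····██████··█···          ┃ 
             ┃·····█·█·█··██····███·          ┃ 
             ┃·········██·██·██·····          ┃ 


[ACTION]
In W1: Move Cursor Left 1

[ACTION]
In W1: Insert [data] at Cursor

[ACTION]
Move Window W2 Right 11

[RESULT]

     ┃2024-12-22,73,activ░┃                     
━━━━━┃2024-12-05,77,pendi░┃━━━┓                 
 Draw┃2024-08-20,61,pendi░┃   ┃                 
─────┃2024-02-22,72,pendi░┃───┨                 
+    ┃2024-09-2┏━━━━━━━━━━━━━━━━━━━━━━━━━━━━━━━━
     ┃2024-02-2┃ GameOfLife                     
     ┃2024-03-0┠────────────────────────────────
     ┃2024-03-1┃Gen: 3                          
     ┃2024-03-0┃········██·█··········          
     ┃2024-11-0┃·······█·█·█······█·█·          
     ┗━━━━━━━━━┃███···███···██·······█          
               ┃███·█·········█······█          
               ┃·····███··█···█·····█·          
             ~~┃███·█··█······█····█··          
           ~~  ┃·····█·█·█···██·······          
               ┃·███···█·██·█··█·██···          
               ┃····██····██████··█···          
               ┃·····█·█·█··██····███·          
               ┃·········██·██·██·····          


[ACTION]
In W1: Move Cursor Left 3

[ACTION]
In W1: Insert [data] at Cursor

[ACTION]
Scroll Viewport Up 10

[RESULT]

     ┏━━━━━━━━━━━━━━━━━━━━┓                     
     ┃ FileEditor         ┃                     
     ┠────────────────────┨                     
     ┃ddata█tadate,age,st▲┃                     
     ┃2024-06-01,39,pendi█┃                     
     ┃2024-08-03,48,cance░┃                     
     ┃2024-12-22,73,activ░┃                     
━━━━━┃2024-12-05,77,pendi░┃━━━┓                 
 Draw┃2024-08-20,61,pendi░┃   ┃                 
─────┃2024-02-22,72,pendi░┃───┨                 
+    ┃2024-09-2┏━━━━━━━━━━━━━━━━━━━━━━━━━━━━━━━━
     ┃2024-02-2┃ GameOfLife                     
     ┃2024-03-0┠────────────────────────────────
     ┃2024-03-1┃Gen: 3                          
     ┃2024-03-0┃········██·█··········          
     ┃2024-11-0┃·······█·█·█······█·█·          
     ┗━━━━━━━━━┃███···███···██·······█          
               ┃███·█·········█······█          
               ┃·····███··█···█·····█·          


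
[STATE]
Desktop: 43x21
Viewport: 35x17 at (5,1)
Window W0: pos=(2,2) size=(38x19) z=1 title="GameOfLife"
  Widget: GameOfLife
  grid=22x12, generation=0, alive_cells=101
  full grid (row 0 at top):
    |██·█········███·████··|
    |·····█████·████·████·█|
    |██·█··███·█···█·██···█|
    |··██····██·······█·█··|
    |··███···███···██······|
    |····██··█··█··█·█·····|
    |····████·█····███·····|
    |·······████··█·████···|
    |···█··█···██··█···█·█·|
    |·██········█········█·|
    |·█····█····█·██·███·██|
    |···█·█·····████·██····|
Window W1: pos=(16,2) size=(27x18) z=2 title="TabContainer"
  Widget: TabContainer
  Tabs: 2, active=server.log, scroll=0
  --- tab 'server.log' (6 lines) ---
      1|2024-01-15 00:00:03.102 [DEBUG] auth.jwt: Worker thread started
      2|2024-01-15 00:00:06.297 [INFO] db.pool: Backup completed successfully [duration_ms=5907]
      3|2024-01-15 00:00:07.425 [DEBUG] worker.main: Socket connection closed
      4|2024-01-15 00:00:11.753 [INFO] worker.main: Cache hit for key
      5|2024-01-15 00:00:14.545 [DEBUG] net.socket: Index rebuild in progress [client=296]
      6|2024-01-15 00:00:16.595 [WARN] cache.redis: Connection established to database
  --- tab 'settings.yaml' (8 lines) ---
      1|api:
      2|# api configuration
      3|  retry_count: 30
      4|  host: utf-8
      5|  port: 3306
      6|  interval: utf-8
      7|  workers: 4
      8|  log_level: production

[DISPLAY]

                                   
━━━━━━━━━━━┏━━━━━━━━━━━━━━━━━━━━━━━
ameOfLife  ┃ TabContainer          
───────────┠───────────────────────
n: 0       ┃[server.log]│ settings.
·█········█┃───────────────────────
···█████·██┃2024-01-15 00:00:03.102
·█··███·█··┃2024-01-15 00:00:06.297
██····██···┃2024-01-15 00:00:07.425
███···███··┃2024-01-15 00:00:11.753
··██··█··█·┃2024-01-15 00:00:14.545
··████·█···┃2024-01-15 00:00:16.595
·····████··┃                       
·█··█···██·┃                       
█········█·┃                       
····█····█·┃                       
·█·█·····██┃                       


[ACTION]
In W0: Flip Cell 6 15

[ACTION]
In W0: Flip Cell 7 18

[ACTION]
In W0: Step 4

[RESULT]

                                   
━━━━━━━━━━━┏━━━━━━━━━━━━━━━━━━━━━━━
ameOfLife  ┃ TabContainer          
───────────┠───────────────────────
n: 4       ┃[server.log]│ settings.
···········┃───────────────────────
··██··█··██┃2024-01-15 00:00:03.102
██·█······█┃2024-01-15 00:00:06.297
██·██·····█┃2024-01-15 00:00:07.425
···········┃2024-01-15 00:00:11.753
···········┃2024-01-15 00:00:14.545
···········┃2024-01-15 00:00:16.595
█·······██·┃                       
█·······██·┃                       
···········┃                       
········██·┃                       
········██·┃                       


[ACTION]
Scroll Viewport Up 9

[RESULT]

                                   
                                   
━━━━━━━━━━━┏━━━━━━━━━━━━━━━━━━━━━━━
ameOfLife  ┃ TabContainer          
───────────┠───────────────────────
n: 4       ┃[server.log]│ settings.
···········┃───────────────────────
··██··█··██┃2024-01-15 00:00:03.102
██·█······█┃2024-01-15 00:00:06.297
██·██·····█┃2024-01-15 00:00:07.425
···········┃2024-01-15 00:00:11.753
···········┃2024-01-15 00:00:14.545
···········┃2024-01-15 00:00:16.595
█·······██·┃                       
█·······██·┃                       
···········┃                       
········██·┃                       


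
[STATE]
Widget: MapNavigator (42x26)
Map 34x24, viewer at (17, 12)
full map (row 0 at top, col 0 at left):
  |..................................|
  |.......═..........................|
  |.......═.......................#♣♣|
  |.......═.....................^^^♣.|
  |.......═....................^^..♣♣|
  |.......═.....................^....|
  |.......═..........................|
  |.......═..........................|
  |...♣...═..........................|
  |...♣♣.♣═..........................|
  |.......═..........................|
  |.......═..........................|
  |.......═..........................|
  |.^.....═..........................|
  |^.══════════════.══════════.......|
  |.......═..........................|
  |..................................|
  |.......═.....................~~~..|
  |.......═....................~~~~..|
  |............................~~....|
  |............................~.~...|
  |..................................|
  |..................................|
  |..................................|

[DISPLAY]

                                          
    ..................................    
    .......═..........................    
    .......═.......................#♣♣    
    .......═.....................^^^♣.    
    .......═....................^^..♣♣    
    .......═.....................^....    
    .......═..........................    
    .......═..........................    
    ...♣...═..........................    
    ...♣♣.♣═..........................    
    .......═..........................    
    .......═..........................    
    .......═.........@................    
    .^.....═..........................    
    ^.══════════════.══════════.......    
    .......═..........................    
    ..................................    
    .......═.....................~~~..    
    .......═....................~~~~..    
    ............................~~....    
    ............................~.~...    
    ..................................    
    ..................................    
    ..................................    
                                          


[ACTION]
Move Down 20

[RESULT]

    .......═..........................    
    .......═..........................    
    .......═..........................    
    .^.....═..........................    
    ^.══════════════.══════════.......    
    .......═..........................    
    ..................................    
    .......═.....................~~~..    
    .......═....................~~~~..    
    ............................~~....    
    ............................~.~...    
    ..................................    
    ..................................    
    .................@................    
                                          
                                          
                                          
                                          
                                          
                                          
                                          
                                          
                                          
                                          
                                          
                                          


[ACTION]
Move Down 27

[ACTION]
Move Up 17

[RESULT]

                                          
                                          
                                          
                                          
                                          
                                          
                                          
    ..................................    
    .......═..........................    
    .......═.......................#♣♣    
    .......═.....................^^^♣.    
    .......═....................^^..♣♣    
    .......═.....................^....    
    .......═.........@................    
    .......═..........................    
    ...♣...═..........................    
    ...♣♣.♣═..........................    
    .......═..........................    
    .......═..........................    
    .......═..........................    
    .^.....═..........................    
    ^.══════════════.══════════.......    
    .......═..........................    
    ..................................    
    .......═.....................~~~..    
    .......═....................~~~~..    


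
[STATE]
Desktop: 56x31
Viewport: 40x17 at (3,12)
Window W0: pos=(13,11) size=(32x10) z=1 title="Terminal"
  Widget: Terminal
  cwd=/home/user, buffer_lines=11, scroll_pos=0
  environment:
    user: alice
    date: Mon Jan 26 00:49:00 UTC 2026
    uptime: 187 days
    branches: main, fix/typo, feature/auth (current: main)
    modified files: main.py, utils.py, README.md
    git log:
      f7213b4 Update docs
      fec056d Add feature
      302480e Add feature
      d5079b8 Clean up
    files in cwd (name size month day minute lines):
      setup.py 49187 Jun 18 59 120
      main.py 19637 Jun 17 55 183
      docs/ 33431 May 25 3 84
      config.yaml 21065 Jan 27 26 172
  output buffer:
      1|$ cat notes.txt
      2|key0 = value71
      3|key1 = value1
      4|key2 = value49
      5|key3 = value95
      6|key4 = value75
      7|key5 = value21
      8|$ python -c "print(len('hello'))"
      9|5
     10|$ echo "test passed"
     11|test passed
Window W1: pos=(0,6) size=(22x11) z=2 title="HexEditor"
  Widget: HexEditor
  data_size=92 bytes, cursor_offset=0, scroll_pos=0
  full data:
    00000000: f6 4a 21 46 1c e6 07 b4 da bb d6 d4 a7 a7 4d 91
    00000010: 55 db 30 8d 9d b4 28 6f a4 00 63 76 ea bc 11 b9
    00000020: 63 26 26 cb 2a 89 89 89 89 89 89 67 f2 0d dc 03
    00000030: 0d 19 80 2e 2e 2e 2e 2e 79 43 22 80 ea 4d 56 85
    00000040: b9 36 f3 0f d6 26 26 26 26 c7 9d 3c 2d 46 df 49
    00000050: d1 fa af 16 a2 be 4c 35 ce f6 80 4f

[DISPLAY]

000030  0d 19 80 2┃l                    
000040  b9 36 f3 0┃─────────────────────
000050  d1 fa af 1┃tes.txt              
                  ┃alue71               
━━━━━━━━━━━━━━━━━━┛alue1                
          ┃key2 = value49               
          ┃key3 = value95               
          ┃key4 = value75               
          ┗━━━━━━━━━━━━━━━━━━━━━━━━━━━━━
                                        
                                        
                                        
                                        
                                        
                                        
                                        
                                        


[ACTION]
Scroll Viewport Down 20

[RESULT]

000050  d1 fa af 1┃tes.txt              
                  ┃alue71               
━━━━━━━━━━━━━━━━━━┛alue1                
          ┃key2 = value49               
          ┃key3 = value95               
          ┃key4 = value75               
          ┗━━━━━━━━━━━━━━━━━━━━━━━━━━━━━
                                        
                                        
                                        
                                        
                                        
                                        
                                        
                                        
                                        
                                        


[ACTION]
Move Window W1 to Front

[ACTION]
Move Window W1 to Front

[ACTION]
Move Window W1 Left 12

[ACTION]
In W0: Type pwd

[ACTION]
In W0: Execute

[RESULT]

000050  d1 fa af 1┃                     
                  ┃test passed"         
━━━━━━━━━━━━━━━━━━┛sed                  
          ┃$ pwd                        
          ┃/home/user                   
          ┃$ █                          
          ┗━━━━━━━━━━━━━━━━━━━━━━━━━━━━━
                                        
                                        
                                        
                                        
                                        
                                        
                                        
                                        
                                        
                                        


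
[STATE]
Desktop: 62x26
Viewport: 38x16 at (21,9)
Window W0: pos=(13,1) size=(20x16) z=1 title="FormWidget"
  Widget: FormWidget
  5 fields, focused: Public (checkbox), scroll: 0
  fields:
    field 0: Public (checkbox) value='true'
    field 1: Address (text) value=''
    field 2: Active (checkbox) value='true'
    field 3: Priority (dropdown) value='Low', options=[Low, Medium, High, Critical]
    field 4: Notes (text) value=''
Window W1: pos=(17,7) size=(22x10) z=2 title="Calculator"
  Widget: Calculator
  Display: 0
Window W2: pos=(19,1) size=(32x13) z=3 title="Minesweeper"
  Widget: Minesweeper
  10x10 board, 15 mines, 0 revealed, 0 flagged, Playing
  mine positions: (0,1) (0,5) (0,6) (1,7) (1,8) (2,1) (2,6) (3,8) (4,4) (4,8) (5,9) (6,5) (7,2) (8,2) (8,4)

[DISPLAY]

■■■■■■■■■                    ┃        
■■■■■■■■■                    ┃        
■■■■■■■■■                    ┃        
■■■■■■■■■                    ┃        
━━━━━━━━━━━━━━━━━━━━━━━━━━━━━┛        
 │ 5 │ 6 │ × │   ┃                    
─┴───┴───┴───┘   ┃                    
━━━━━━━━━━━━━━━━━┛                    
                                      
                                      
                                      
                                      
                                      
                                      
                                      
                                      


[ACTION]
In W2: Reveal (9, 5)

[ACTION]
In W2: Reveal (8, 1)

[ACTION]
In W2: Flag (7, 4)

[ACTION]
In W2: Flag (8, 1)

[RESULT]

■■■■■■■■■                    ┃        
■■■■■■■■■                    ┃        
■■■⚑■■■■■                    ┃        
2■■■■■■■■                    ┃        
━━━━━━━━━━━━━━━━━━━━━━━━━━━━━┛        
 │ 5 │ 6 │ × │   ┃                    
─┴───┴───┴───┘   ┃                    
━━━━━━━━━━━━━━━━━┛                    
                                      
                                      
                                      
                                      
                                      
                                      
                                      
                                      


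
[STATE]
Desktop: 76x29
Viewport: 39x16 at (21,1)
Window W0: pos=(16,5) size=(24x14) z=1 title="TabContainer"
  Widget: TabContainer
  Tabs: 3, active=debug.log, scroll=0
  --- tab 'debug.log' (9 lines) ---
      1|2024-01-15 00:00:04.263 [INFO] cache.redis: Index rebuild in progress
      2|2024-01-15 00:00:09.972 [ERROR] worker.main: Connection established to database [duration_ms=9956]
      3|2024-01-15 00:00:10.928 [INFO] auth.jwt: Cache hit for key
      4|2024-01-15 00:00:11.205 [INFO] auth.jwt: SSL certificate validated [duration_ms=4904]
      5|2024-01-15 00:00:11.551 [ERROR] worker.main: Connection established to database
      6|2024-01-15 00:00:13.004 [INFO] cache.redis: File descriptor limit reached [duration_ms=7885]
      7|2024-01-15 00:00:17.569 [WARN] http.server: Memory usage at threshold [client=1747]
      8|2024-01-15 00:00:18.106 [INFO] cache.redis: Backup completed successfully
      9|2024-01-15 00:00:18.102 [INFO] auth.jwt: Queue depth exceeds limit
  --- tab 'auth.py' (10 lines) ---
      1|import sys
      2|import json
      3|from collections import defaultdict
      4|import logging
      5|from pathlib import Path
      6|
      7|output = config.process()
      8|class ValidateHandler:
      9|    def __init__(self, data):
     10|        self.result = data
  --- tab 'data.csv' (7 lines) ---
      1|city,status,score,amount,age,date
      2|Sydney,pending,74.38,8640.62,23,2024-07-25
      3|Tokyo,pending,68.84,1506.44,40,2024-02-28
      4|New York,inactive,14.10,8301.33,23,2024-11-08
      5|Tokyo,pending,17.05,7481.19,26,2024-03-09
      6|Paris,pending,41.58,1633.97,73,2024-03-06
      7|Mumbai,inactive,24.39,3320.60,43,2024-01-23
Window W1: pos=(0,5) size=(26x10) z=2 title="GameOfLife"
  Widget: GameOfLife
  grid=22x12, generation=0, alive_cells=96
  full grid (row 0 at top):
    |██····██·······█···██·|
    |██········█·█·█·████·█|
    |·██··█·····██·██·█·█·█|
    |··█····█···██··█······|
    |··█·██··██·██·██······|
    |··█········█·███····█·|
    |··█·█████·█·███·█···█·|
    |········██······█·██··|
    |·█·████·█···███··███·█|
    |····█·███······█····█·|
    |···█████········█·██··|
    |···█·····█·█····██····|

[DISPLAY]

                                       
                                       
                                       
                                       
━━━━┓━━━━━━━━━━━━━┓                    
    ┃iner         ┃                    
────┨─────────────┨                    
    ┃g]│ auth.py │┃                    
··  ┃─────────────┃                    
··  ┃5 00:00:04.26┃                    
█·  ┃5 00:00:09.97┃                    
█·  ┃5 00:00:10.92┃                    
··  ┃5 00:00:11.20┃                    
━━━━┛5 00:00:11.55┃                    
-01-15 00:00:13.00┃                    
-01-15 00:00:17.56┃                    


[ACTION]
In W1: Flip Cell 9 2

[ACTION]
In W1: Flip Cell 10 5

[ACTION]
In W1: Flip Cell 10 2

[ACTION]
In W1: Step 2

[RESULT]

                                       
                                       
                                       
                                       
━━━━┓━━━━━━━━━━━━━┓                    
    ┃iner         ┃                    
────┨─────────────┨                    
    ┃g]│ auth.py │┃                    
··  ┃─────────────┃                    
··  ┃5 00:00:04.26┃                    
··  ┃5 00:00:09.97┃                    
··  ┃5 00:00:10.92┃                    
··  ┃5 00:00:11.20┃                    
━━━━┛5 00:00:11.55┃                    
-01-15 00:00:13.00┃                    
-01-15 00:00:17.56┃                    


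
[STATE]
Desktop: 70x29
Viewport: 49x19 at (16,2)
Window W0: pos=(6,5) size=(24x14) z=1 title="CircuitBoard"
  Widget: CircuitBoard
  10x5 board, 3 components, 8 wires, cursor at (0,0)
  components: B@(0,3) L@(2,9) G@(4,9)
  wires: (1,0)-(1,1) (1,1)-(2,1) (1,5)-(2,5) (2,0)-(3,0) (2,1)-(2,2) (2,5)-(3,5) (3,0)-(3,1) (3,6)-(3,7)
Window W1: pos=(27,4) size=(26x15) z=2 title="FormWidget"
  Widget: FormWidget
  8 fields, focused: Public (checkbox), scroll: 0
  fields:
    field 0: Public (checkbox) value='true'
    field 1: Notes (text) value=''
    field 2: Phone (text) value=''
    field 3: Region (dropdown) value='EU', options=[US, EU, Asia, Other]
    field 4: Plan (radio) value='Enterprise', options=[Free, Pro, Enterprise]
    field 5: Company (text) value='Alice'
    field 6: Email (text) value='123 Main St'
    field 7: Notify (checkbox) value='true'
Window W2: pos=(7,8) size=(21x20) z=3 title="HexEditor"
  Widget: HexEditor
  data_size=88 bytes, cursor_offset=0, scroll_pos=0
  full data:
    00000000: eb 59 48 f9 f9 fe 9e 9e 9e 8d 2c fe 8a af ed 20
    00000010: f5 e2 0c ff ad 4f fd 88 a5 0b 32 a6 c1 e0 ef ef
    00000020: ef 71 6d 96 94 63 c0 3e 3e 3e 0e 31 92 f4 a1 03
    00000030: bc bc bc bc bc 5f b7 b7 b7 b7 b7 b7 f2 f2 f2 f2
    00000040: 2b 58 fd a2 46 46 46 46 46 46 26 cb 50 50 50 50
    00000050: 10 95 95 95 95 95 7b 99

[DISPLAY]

                                                 
                                                 
           ┏━━━━━━━━━━━━━━━━━━━━━━━━┓            
━━━━━━━━━━━┃ FormWidget             ┃            
oard       ┠────────────────────────┨            
───────────┃> Public:     [x]       ┃            
━━━━━━━━━━━┓  Notes:      [        ]┃            
or         ┃  Phone:      [        ]┃            
───────────┨  Region:     [EU     ▼]┃            
  EB 59 48 ┃  Plan:       ( ) Free  ┃            
  f5 e2 0c ┃  Company:    [Alice   ]┃            
  ef 71 6d ┃  Email:      [123 Main]┃            
  bc bc bc ┃  Notify:     [x]       ┃            
  2b 58 fd ┃                        ┃            
  10 95 95 ┃                        ┃            
           ┃                        ┃            
           ┃━━━━━━━━━━━━━━━━━━━━━━━━┛            
           ┃                                     
           ┃                                     


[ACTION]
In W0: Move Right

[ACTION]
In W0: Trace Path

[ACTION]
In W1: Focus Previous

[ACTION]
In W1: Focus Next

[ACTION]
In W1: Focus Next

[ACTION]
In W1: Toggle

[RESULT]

                                                 
                                                 
           ┏━━━━━━━━━━━━━━━━━━━━━━━━┓            
━━━━━━━━━━━┃ FormWidget             ┃            
oard       ┠────────────────────────┨            
───────────┃  Public:     [x]       ┃            
━━━━━━━━━━━┓> Notes:      [        ]┃            
or         ┃  Phone:      [        ]┃            
───────────┨  Region:     [EU     ▼]┃            
  EB 59 48 ┃  Plan:       ( ) Free  ┃            
  f5 e2 0c ┃  Company:    [Alice   ]┃            
  ef 71 6d ┃  Email:      [123 Main]┃            
  bc bc bc ┃  Notify:     [x]       ┃            
  2b 58 fd ┃                        ┃            
  10 95 95 ┃                        ┃            
           ┃                        ┃            
           ┃━━━━━━━━━━━━━━━━━━━━━━━━┛            
           ┃                                     
           ┃                                     
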